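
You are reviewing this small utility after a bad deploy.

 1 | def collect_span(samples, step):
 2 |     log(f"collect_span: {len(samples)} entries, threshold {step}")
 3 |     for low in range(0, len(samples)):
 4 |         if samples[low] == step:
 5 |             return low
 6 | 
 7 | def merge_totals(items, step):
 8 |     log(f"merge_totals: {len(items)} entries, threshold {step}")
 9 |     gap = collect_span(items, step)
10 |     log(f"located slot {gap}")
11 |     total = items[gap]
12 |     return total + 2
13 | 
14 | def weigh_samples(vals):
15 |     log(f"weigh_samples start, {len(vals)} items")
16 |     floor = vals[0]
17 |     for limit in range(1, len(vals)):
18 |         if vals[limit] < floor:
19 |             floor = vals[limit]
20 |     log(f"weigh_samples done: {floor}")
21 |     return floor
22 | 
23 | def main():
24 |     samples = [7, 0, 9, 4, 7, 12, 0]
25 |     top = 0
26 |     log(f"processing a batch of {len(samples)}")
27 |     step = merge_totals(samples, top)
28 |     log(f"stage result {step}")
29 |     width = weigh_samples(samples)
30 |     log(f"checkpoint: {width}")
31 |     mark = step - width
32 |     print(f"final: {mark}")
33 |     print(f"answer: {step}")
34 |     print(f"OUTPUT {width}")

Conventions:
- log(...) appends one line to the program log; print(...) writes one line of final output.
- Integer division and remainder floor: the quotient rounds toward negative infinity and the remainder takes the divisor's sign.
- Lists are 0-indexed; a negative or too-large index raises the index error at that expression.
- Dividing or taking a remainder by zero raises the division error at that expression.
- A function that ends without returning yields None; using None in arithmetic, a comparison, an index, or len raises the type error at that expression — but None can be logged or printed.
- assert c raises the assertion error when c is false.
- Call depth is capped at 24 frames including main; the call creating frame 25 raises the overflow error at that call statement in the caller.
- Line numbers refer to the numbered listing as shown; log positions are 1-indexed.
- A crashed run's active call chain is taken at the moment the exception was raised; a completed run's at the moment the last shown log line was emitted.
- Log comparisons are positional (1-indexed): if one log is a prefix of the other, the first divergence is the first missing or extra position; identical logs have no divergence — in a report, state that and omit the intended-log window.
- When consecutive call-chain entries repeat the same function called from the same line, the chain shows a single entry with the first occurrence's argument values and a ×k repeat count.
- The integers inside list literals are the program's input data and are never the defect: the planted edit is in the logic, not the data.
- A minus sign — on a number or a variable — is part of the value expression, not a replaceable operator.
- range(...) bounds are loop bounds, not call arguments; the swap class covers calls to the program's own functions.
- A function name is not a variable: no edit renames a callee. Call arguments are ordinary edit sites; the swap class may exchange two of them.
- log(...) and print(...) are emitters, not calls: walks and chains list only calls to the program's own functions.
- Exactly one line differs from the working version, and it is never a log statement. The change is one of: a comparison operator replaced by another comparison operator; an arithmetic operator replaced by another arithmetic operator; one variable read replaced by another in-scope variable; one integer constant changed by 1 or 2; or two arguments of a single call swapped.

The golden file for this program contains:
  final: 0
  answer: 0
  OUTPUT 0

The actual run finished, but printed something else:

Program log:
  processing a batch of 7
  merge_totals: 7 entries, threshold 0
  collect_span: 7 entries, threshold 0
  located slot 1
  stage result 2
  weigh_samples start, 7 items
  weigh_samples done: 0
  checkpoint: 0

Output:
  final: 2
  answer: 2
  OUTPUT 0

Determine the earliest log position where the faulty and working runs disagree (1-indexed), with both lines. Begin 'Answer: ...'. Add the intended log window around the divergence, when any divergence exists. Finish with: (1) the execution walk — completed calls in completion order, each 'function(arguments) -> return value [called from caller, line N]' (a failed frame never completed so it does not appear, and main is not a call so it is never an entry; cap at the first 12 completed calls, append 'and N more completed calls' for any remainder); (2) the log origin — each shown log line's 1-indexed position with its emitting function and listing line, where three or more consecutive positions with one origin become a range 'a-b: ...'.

Answer: position 5; shown 'stage result 2' vs intended 'stage result 0'.
Intended log window:
  3: collect_span: 7 entries, threshold 0
  4: located slot 1
  5: stage result 0
  6: weigh_samples start, 7 items
Execution walk:
  collect_span([7, 0, 9, 4, 7, 12, 0], 0) -> 1  [called from merge_totals, line 9]
  merge_totals([7, 0, 9, 4, 7, 12, 0], 0) -> 2  [called from main, line 27]
  weigh_samples([7, 0, 9, 4, 7, 12, 0]) -> 0  [called from main, line 29]
Origin of each log line:
  1: emitted by main (line 26)
  2: emitted by merge_totals (line 8)
  3: emitted by collect_span (line 2)
  4: emitted by merge_totals (line 10)
  5: emitted by main (line 28)
  6: emitted by weigh_samples (line 15)
  7: emitted by weigh_samples (line 20)
  8: emitted by main (line 30)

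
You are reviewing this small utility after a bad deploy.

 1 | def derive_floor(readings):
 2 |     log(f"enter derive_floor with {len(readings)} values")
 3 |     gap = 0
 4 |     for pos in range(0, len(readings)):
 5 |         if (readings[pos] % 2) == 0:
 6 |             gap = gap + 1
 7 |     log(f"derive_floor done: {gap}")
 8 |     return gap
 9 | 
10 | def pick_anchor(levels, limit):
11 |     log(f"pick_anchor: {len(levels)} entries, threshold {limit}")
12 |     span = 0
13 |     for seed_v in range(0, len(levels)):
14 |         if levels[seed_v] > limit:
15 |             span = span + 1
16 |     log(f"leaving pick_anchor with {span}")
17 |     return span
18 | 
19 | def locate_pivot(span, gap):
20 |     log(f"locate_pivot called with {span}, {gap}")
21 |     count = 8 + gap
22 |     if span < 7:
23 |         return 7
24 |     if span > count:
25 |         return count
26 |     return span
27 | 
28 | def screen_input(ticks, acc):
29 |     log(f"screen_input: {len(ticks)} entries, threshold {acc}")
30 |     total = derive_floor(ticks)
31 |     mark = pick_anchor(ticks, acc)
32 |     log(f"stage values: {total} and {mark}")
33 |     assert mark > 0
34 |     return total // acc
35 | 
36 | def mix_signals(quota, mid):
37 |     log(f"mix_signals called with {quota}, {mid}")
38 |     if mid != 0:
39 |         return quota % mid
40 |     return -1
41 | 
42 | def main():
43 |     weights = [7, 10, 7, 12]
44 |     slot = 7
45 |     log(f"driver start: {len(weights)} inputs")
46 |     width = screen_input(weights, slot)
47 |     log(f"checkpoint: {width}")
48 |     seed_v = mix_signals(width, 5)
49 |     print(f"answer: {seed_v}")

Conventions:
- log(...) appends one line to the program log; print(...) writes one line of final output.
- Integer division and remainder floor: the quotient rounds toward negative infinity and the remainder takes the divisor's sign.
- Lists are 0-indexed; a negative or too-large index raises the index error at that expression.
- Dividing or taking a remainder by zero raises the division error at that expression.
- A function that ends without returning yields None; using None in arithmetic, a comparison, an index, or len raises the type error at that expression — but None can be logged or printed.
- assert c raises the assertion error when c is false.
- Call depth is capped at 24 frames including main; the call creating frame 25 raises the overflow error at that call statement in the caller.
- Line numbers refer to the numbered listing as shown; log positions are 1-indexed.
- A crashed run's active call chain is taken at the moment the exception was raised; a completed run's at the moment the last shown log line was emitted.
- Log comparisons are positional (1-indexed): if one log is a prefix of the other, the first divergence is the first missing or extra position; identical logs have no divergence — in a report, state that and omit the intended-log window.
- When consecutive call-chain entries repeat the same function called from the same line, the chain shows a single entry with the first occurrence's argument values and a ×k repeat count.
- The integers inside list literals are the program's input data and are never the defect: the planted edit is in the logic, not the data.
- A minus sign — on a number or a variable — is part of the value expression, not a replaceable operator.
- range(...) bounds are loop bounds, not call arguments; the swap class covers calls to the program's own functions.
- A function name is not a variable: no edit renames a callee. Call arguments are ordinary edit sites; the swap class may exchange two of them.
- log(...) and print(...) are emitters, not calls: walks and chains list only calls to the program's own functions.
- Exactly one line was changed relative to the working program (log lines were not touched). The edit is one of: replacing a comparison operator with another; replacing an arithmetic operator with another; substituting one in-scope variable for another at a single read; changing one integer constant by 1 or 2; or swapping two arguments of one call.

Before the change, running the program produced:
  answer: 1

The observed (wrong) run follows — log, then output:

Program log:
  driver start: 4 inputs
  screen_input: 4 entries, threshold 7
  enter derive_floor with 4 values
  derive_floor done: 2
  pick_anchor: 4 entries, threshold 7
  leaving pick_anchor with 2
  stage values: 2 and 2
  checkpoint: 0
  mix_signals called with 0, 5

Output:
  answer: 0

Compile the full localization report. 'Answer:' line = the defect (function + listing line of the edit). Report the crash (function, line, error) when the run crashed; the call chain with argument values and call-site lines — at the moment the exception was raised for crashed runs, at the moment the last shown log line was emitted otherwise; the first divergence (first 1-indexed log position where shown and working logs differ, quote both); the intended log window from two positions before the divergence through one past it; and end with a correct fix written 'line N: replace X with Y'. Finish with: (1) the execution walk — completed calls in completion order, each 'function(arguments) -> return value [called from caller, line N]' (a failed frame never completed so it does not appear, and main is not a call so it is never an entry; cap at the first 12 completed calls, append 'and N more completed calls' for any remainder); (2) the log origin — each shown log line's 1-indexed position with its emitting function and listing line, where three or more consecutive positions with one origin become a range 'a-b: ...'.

Answer: the defect is in screen_input at line 34.
Key observation: The log first diverges at position 8: the faulty run prints 'checkpoint: 0' where the working version prints 'checkpoint: 1'.
Call chain: main -> mix_signals(0, 5) (called at line 48).
First divergence: at position 8 the run shows 'checkpoint: 0' where the working version logs 'checkpoint: 1'.
Intended log window:
  6: leaving pick_anchor with 2
  7: stage values: 2 and 2
  8: checkpoint: 1
  9: mix_signals called with 1, 5
Execution walk:
  derive_floor([7, 10, 7, 12]) -> 2  [called from screen_input, line 30]
  pick_anchor([7, 10, 7, 12], 7) -> 2  [called from screen_input, line 31]
  screen_input([7, 10, 7, 12], 7) -> 0  [called from main, line 46]
  mix_signals(0, 5) -> 0  [called from main, line 48]
Origin of each log line:
  1 — main, line 45
  2 — screen_input, line 29
  3 — derive_floor, line 2
  4 — derive_floor, line 7
  5 — pick_anchor, line 11
  6 — pick_anchor, line 16
  7 — screen_input, line 32
  8 — main, line 47
  9 — mix_signals, line 37
A correct fix: line 34: replace `acc` with `mark`.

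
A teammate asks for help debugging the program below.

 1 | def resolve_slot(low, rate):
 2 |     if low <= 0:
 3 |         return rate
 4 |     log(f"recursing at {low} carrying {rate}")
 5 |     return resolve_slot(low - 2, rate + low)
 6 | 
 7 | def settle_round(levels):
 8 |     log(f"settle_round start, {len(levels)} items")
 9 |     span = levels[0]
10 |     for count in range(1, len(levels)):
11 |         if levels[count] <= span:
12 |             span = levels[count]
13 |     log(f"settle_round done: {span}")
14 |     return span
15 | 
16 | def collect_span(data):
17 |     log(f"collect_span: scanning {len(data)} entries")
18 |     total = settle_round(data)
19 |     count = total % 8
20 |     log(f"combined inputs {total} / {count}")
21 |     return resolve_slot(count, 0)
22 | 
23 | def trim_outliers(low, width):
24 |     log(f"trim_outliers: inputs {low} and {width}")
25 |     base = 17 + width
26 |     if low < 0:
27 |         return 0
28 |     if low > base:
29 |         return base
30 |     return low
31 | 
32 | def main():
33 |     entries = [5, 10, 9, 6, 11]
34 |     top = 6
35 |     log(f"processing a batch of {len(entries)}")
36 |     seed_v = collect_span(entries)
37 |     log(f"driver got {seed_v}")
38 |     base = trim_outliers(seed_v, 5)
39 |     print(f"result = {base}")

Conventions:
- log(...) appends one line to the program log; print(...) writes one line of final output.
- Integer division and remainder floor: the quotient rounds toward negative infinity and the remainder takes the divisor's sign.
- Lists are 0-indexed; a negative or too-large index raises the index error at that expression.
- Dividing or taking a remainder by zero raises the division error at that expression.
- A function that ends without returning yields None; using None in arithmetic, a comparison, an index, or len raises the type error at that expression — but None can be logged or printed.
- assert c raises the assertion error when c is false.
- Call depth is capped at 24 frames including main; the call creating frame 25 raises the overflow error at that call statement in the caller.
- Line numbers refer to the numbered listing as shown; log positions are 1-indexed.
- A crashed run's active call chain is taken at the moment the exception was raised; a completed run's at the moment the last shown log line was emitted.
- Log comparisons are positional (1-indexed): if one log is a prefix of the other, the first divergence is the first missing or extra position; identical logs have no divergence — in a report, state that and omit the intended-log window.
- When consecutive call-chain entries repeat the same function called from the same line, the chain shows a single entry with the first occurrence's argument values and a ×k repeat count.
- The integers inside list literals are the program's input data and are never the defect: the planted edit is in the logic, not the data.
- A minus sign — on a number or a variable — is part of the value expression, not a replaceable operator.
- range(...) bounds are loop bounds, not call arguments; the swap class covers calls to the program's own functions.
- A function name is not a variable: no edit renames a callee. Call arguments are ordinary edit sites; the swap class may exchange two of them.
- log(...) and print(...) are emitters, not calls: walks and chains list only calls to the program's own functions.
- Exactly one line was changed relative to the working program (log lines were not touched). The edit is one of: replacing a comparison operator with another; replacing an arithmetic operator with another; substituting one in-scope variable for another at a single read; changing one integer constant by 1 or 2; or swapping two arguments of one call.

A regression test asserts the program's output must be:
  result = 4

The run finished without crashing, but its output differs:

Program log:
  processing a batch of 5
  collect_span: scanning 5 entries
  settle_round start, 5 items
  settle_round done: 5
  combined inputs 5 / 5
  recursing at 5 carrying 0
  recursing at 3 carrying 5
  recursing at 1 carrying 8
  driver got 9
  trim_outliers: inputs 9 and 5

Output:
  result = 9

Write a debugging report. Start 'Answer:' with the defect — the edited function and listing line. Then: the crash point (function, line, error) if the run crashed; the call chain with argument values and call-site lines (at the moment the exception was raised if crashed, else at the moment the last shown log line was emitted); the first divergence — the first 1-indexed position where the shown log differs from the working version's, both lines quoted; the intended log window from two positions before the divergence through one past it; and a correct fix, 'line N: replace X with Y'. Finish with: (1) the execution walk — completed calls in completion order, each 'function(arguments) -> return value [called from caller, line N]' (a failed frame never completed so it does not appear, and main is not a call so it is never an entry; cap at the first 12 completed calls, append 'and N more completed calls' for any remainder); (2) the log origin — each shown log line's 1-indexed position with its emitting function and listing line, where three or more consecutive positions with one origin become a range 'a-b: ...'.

Answer: the defect is in settle_round at line 11.
Key fact: The log first diverges at position 4: the faulty run prints 'settle_round done: 5' where the working version prints 'settle_round done: 11'.
Call chain: main -> trim_outliers(9, 5) (called at line 38).
First divergence: at position 4 the run shows 'settle_round done: 5' where the working version logs 'settle_round done: 11'.
Intended log window:
  2: collect_span: scanning 5 entries
  3: settle_round start, 5 items
  4: settle_round done: 11
  5: combined inputs 11 / 3
Execution walk:
  settle_round([5, 10, 9, 6, 11]) -> 5  [called from collect_span, line 18]
  resolve_slot(-1, 9) -> 9  [called from resolve_slot, line 5]
  resolve_slot(1, 8) -> 9  [called from resolve_slot, line 5]
  resolve_slot(3, 5) -> 9  [called from resolve_slot, line 5]
  resolve_slot(5, 0) -> 9  [called from collect_span, line 21]
  collect_span([5, 10, 9, 6, 11]) -> 9  [called from main, line 36]
  trim_outliers(9, 5) -> 9  [called from main, line 38]
Log origin:
  1: from main, line 35
  2: from collect_span, line 17
  3: from settle_round, line 8
  4: from settle_round, line 13
  5: from collect_span, line 20
  6-8: from resolve_slot, line 4
  9: from main, line 37
  10: from trim_outliers, line 24
A correct fix: line 11: replace `<=` with `>`.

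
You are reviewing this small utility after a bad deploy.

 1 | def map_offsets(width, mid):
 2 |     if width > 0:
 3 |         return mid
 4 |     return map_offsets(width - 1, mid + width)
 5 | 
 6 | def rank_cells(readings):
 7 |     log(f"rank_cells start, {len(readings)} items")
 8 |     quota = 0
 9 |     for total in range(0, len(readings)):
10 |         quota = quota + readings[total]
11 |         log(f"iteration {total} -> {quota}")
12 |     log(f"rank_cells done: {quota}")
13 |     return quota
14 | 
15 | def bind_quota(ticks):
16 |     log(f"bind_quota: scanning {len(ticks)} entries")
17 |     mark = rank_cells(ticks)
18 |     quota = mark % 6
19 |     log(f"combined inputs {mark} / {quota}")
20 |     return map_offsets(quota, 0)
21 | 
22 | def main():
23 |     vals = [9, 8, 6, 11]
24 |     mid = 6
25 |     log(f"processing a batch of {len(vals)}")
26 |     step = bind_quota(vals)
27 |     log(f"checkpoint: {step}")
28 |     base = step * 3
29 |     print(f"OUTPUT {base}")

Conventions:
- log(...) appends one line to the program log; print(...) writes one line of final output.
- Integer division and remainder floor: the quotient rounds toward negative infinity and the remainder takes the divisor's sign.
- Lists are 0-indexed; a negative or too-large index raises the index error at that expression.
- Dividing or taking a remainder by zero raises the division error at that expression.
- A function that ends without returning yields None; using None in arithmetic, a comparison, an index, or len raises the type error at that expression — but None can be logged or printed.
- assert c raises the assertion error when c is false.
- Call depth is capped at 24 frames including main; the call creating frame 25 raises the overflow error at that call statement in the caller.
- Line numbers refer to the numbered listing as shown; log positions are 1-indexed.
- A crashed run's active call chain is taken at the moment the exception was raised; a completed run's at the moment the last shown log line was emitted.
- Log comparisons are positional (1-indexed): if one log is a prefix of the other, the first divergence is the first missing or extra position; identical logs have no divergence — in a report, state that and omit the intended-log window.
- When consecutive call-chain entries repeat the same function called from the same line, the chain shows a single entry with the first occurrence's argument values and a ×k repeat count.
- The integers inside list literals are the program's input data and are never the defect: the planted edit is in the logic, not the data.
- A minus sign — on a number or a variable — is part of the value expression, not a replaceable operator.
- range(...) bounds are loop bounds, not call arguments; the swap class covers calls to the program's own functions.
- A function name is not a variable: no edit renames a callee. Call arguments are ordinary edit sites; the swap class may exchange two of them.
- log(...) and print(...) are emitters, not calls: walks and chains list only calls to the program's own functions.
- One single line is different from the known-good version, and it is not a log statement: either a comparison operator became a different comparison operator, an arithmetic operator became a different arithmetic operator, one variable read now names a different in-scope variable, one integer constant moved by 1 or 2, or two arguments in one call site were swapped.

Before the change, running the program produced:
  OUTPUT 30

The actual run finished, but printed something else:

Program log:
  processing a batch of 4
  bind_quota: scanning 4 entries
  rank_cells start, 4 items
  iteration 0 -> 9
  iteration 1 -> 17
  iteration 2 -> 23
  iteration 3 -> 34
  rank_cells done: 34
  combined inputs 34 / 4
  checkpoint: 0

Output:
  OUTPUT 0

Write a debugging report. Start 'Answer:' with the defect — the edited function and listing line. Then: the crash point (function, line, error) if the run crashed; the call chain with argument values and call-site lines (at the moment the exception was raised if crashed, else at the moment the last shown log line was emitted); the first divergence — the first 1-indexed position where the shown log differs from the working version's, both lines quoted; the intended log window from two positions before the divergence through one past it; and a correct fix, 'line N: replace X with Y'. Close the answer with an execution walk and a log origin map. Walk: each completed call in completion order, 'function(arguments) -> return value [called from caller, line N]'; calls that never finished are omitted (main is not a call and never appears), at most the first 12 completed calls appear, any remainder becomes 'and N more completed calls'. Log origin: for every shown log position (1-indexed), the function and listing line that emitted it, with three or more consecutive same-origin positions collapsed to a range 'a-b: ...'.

Answer: the defect is in map_offsets at line 2.
Key fact: The log first diverges at position 10: the faulty run prints 'checkpoint: 0' where the working version prints 'checkpoint: 10'.
Call chain: main.
First divergence: at position 10 the run shows 'checkpoint: 0' where the working version logs 'checkpoint: 10'.
Intended log window:
  8: rank_cells done: 34
  9: combined inputs 34 / 4
  10: checkpoint: 10
Execution walk:
  rank_cells([9, 8, 6, 11]) -> 34  [called from bind_quota, line 17]
  map_offsets(4, 0) -> 0  [called from bind_quota, line 20]
  bind_quota([9, 8, 6, 11]) -> 0  [called from main, line 26]
Log line origins:
  1: from main, line 25
  2: from bind_quota, line 16
  3: from rank_cells, line 7
  4-7: from rank_cells, line 11
  8: from rank_cells, line 12
  9: from bind_quota, line 19
  10: from main, line 27
A correct fix: line 2: replace `>` with `<=`.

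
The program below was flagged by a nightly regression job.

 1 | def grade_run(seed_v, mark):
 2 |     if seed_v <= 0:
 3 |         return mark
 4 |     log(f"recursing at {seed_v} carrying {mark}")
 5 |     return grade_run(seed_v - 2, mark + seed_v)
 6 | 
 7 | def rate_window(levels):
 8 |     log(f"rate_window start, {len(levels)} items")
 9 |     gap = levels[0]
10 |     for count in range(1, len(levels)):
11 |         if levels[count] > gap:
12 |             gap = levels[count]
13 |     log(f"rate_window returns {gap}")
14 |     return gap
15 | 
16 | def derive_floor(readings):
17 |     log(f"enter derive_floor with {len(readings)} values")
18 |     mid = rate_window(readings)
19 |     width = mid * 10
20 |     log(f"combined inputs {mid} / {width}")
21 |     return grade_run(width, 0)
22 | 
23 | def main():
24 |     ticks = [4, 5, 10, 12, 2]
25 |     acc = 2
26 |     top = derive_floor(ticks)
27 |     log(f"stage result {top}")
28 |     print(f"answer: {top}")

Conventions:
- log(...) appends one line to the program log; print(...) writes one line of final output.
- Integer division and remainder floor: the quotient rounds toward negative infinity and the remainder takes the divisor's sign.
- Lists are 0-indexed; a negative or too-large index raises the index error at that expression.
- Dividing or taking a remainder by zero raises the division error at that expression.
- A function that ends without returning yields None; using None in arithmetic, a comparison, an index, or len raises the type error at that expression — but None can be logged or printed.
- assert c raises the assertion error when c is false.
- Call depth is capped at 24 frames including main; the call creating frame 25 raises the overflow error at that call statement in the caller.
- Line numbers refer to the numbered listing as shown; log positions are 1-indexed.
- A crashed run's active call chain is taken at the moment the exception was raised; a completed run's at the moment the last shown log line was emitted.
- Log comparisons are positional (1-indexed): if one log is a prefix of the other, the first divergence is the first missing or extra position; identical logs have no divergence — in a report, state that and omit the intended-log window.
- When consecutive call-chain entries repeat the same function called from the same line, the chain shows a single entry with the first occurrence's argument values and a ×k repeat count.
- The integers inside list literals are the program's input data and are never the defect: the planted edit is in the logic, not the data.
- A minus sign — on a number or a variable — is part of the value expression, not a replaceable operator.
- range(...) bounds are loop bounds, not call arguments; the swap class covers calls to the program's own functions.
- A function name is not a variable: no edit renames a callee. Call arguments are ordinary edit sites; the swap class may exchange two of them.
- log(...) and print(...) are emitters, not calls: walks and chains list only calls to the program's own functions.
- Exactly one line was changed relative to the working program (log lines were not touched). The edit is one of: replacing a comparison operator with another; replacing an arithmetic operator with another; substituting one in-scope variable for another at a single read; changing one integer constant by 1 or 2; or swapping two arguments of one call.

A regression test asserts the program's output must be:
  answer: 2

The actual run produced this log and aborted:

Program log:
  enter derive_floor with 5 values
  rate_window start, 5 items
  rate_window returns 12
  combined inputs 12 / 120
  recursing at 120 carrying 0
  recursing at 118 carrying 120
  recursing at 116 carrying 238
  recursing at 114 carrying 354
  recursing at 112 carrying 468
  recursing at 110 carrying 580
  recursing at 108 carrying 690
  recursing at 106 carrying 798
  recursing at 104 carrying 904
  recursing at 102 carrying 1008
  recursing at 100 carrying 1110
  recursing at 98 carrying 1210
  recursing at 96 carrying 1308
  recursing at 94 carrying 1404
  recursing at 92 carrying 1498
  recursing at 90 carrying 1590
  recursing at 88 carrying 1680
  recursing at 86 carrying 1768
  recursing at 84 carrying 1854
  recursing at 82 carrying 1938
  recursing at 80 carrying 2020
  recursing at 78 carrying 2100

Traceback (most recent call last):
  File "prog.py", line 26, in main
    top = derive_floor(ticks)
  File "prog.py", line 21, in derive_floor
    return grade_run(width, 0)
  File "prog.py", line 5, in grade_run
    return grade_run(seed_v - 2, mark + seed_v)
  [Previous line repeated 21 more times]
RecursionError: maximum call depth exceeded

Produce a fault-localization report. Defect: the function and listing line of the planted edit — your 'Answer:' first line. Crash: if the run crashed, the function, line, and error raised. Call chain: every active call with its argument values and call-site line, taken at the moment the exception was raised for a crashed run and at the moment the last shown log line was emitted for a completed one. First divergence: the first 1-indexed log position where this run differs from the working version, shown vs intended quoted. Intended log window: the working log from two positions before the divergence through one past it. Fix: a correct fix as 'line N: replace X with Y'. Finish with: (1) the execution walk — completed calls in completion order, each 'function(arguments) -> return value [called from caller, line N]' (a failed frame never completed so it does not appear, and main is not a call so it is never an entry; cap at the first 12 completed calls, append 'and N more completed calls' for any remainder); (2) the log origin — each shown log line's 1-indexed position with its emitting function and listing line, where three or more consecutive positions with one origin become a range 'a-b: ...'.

Answer: the defect is in derive_floor at line 19.
Core observation: Position 4 is the first bad log line: 'combined inputs 12 / 120' should read 'combined inputs 12 / 2'.
Crash: grade_run, line 5, RecursionError.
Call chain: main -> derive_floor([4, 5, 10, 12, 2]) (called at line 26) -> grade_run(120, 0) (called at line 21) -> grade_run(118, 120) (called at line 5) ×21.
First divergence: position 4; shown 'combined inputs 12 / 120' vs intended 'combined inputs 12 / 2'.
Intended log window:
  2: rate_window start, 5 items
  3: rate_window returns 12
  4: combined inputs 12 / 2
  5: recursing at 2 carrying 0
Execution walk:
  rate_window([4, 5, 10, 12, 2]) -> 12  [called from derive_floor, line 18]
Origin of each log line:
  1: logged in derive_floor at line 17
  2: logged in rate_window at line 8
  3: logged in rate_window at line 13
  4: logged in derive_floor at line 20
  5-26: logged in grade_run at line 4
A correct fix: line 19: replace `*` with `%`.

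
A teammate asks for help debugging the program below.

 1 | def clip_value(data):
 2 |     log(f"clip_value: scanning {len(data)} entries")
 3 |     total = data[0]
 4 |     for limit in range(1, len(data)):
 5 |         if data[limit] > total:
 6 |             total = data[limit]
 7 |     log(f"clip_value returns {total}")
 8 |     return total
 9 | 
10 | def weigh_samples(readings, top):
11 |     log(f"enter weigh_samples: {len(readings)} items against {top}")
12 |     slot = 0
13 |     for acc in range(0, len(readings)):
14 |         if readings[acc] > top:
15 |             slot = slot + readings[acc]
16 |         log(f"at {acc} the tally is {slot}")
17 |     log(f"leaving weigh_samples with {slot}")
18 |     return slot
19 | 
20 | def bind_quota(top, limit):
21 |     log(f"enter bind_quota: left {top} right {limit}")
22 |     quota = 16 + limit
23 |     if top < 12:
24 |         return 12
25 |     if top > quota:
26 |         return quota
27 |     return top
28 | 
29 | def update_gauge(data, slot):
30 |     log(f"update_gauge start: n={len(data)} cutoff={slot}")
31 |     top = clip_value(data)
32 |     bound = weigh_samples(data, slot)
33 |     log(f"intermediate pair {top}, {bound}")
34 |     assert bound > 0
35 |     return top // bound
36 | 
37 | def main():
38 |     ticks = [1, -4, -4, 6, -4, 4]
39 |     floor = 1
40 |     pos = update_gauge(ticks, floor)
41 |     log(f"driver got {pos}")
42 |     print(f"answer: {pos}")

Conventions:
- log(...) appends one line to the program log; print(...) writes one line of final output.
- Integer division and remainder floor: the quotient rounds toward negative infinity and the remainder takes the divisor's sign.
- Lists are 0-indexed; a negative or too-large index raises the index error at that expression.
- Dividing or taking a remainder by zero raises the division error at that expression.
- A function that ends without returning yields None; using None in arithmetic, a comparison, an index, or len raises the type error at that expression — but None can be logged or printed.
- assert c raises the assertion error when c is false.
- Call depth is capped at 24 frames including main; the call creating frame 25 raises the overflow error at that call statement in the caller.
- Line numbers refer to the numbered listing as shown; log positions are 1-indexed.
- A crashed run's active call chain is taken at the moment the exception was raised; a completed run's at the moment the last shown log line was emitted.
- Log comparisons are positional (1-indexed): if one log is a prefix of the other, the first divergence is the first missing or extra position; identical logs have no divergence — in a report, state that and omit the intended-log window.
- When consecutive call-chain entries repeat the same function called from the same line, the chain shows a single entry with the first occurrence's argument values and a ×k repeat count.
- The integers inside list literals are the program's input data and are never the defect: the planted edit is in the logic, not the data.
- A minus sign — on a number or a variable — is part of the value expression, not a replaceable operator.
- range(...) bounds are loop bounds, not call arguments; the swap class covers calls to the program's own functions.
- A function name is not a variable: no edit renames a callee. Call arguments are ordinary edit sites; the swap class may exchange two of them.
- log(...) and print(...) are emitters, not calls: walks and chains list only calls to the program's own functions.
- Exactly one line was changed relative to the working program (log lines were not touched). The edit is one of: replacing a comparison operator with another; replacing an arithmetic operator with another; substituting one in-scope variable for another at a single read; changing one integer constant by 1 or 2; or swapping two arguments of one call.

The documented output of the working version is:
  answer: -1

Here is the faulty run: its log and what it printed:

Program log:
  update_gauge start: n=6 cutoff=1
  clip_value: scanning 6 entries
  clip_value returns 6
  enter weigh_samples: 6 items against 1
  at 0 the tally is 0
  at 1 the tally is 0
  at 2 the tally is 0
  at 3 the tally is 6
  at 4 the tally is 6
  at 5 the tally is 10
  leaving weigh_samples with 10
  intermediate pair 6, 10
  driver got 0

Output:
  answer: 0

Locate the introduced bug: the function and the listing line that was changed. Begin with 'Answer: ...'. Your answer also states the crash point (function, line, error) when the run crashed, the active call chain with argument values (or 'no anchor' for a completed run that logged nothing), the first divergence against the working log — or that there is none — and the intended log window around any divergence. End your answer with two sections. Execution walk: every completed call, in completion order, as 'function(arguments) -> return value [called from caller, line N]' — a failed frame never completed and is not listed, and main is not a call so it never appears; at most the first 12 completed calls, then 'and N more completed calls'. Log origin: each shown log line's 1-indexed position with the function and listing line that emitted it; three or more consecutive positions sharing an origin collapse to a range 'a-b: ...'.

Answer: the defect is in clip_value at line 5.
Core observation: Log line 3 is where behavior first shows: 'clip_value returns 6' appears instead of 'clip_value returns -4'.
Call chain: main.
First divergence: position 3 — the shown line 'clip_value returns 6' should read 'clip_value returns -4'.
Intended log window:
  1: update_gauge start: n=6 cutoff=1
  2: clip_value: scanning 6 entries
  3: clip_value returns -4
  4: enter weigh_samples: 6 items against 1
Execution walk:
  clip_value([1, -4, -4, 6, -4, 4]) -> 6  [called from update_gauge, line 31]
  weigh_samples([1, -4, -4, 6, -4, 4], 1) -> 10  [called from update_gauge, line 32]
  update_gauge([1, -4, -4, 6, -4, 4], 1) -> 0  [called from main, line 40]
Log origins:
  1: logged in update_gauge at line 30
  2: logged in clip_value at line 2
  3: logged in clip_value at line 7
  4: logged in weigh_samples at line 11
  5-10: logged in weigh_samples at line 16
  11: logged in weigh_samples at line 17
  12: logged in update_gauge at line 33
  13: logged in main at line 41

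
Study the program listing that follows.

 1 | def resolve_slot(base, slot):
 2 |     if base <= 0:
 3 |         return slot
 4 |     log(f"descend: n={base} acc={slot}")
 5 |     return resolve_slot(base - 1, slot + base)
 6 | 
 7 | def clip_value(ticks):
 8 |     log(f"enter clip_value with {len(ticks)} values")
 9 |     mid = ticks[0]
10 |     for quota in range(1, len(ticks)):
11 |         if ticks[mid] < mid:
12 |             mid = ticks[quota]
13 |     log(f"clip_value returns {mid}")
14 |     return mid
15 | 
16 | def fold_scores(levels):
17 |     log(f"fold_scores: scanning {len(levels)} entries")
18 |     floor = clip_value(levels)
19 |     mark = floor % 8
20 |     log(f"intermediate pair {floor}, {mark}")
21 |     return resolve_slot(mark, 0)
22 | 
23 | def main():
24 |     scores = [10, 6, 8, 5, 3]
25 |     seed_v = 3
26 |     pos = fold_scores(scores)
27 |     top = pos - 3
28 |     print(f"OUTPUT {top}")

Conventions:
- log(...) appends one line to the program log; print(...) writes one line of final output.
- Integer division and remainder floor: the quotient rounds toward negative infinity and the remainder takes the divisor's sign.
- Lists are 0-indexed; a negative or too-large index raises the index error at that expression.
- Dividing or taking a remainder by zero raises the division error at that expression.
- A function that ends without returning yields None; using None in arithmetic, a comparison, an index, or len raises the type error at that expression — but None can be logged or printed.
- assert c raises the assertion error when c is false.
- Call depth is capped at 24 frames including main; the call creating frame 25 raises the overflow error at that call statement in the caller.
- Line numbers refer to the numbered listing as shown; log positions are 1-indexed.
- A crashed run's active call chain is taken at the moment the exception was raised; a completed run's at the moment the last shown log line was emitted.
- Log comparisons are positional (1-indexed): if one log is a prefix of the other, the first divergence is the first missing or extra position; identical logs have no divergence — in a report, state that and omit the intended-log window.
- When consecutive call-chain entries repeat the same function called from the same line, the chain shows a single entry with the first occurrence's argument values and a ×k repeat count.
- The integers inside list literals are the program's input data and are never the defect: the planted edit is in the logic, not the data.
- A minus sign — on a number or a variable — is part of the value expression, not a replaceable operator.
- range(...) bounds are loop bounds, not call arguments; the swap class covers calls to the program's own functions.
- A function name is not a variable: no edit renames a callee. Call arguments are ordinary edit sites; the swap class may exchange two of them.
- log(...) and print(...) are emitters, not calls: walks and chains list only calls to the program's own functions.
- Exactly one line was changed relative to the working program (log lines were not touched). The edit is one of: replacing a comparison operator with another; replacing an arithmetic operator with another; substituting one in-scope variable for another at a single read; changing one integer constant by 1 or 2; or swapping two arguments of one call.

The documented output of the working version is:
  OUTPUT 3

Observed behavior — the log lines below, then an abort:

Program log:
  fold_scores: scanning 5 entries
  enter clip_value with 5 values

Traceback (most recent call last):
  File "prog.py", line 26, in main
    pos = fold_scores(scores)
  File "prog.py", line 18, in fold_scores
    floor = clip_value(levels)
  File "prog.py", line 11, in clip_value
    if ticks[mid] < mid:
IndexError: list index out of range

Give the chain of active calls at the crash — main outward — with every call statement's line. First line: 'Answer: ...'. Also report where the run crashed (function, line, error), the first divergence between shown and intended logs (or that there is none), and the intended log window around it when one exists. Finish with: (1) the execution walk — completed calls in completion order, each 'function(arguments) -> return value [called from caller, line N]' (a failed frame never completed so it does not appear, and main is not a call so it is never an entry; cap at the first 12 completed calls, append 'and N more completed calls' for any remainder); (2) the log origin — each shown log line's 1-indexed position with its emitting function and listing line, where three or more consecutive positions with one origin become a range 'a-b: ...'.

Answer: main -> fold_scores (called at line 26) -> clip_value (called at line 18).
Core observation: Only 2 log lines were emitted before the run died; the intended continuation was 'clip_value returns 3'.
Crash: clip_value, line 11, IndexError.
First divergence: position 3 — the faulty run's log ends after 2 lines; the working version continues with 'clip_value returns 3'.
Intended log window:
  1: fold_scores: scanning 5 entries
  2: enter clip_value with 5 values
  3: clip_value returns 3
  4: intermediate pair 3, 3
Execution walk:
  (no call completed)
Log origin:
  1: emitted by fold_scores (line 17)
  2: emitted by clip_value (line 8)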